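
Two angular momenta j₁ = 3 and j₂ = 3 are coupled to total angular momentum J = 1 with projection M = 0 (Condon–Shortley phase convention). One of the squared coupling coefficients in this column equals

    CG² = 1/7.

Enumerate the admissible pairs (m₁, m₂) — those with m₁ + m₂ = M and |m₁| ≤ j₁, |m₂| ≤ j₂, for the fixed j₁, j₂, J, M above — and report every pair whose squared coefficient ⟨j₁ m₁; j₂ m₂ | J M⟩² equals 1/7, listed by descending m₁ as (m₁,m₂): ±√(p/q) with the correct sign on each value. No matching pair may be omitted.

Admissible pairs with m₁+m₂ = M = 0: (-3,3), (-2,2), (-1,1), (0,0), (1,-1), (2,-2), (3,-3)
  (m₁,m₂)=(3,-3): CG² = 9/28, CG = +√(9/28)
  (m₁,m₂)=(2,-2): CG² = 1/7, CG = −√(1/7)   ← matches the target
  (m₁,m₂)=(1,-1): CG² = 1/28, CG = +√(1/28)
  (m₁,m₂)=(0,0): CG² = 0/1, CG = 0
  (m₁,m₂)=(-1,1): CG² = 1/28, CG = −√(1/28)
  (m₁,m₂)=(-2,2): CG² = 1/7, CG = +√(1/7)   ← matches the target
  (m₁,m₂)=(-3,3): CG² = 9/28, CG = −√(9/28)
Pairs with CG² = 1/7: (2,-2): −√(1/7); (-2,2): +√(1/7)

(2,-2): −√(1/7); (-2,2): +√(1/7)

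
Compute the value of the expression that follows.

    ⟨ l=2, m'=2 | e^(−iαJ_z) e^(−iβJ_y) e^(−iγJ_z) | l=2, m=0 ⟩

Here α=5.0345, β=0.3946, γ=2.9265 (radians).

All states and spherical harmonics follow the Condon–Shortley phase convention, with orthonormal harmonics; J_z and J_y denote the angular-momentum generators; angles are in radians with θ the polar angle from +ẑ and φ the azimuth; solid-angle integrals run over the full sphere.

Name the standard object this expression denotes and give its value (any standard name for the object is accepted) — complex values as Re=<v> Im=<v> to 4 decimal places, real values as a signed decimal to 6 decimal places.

Wigner D-matrix element, Re=-0.0724 Im=0.0544

This is a Wigner D-matrix element — the rotation-matrix element ⟨l m'| R(α,β,γ) |l m⟩ in the angular-momentum basis.
D^2_{2,0}(5.0345,0.3946,2.9265) = e^{-i·2·5.0345}·d^2_{2,0}(0.3946)·e^{-i·0·2.9265}. Compute d first:
With c≡cos(β/2)=0.980599 and s≡sin(β/2)=0.196022, N=[24·1·2·2]^{1/2}=9.797959
Admissible k: 0..0 (factorial args all ≥0)
  k=0: (−1)^2·9.7980/(4)·0.9806^2·0.1960^2 = +0.090505
d^2_{2,0}(0.3946) = +0.090505
Attach z-rotation phases: D = e^{-i(2)(5.0345)}·(+0.090505)·e^{-i(0)(2.9265)} = -0.072364+0.054355i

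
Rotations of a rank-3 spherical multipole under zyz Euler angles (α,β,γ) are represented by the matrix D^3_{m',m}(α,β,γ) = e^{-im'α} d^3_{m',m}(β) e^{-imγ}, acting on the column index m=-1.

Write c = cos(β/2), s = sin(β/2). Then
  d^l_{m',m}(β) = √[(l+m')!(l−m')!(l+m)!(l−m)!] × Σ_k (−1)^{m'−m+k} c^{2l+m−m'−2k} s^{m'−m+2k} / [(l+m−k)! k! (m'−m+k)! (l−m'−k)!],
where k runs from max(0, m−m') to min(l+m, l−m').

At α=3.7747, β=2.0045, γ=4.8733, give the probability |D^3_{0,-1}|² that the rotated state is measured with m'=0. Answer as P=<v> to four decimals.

P=0.0021

First d^3_{0,-1}(β=2.0045), then the phase factors e^{-i(0)α} and e^{-i(-1)γ}:
With c≡cos(β/2)=0.538408 and s≡sin(β/2)=0.842685, N=[6·6·2·24]^{1/2}=41.569219
Admissible k: 0..2 (factorial args all ≥0)
  k=0: (−1)^1·41.5692/(12)·0.5384^5·0.8427^1 = -0.132072
  k=1: (−1)^2·41.5692/(4)·0.5384^3·0.8427^3 = +0.970601
  k=2: (−1)^3·41.5692/(12)·0.5384^1·0.8427^5 = -0.792551
d^3_{0,-1}(2.0045) = -0.132072 +0.970601 -0.792551 = +0.045978
|D^3_{0,-1}|² = |d^3_{0,-1}(β)|² = (+0.045978)² = 0.002114 (the z-rotation phases have unit modulus)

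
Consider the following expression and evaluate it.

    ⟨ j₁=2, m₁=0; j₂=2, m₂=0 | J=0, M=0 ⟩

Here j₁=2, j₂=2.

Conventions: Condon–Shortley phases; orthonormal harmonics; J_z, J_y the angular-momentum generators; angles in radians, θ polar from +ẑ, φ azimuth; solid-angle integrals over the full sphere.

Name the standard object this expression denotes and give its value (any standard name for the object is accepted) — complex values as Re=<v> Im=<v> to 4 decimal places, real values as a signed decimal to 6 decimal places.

Clebsch–Gordan coefficient, +√(1/5) ≈ +0.447214

This is a Clebsch–Gordan (vector-coupling) coefficient.
√[1·4!0!0!/5! · 2!2!2!2!0!0!] = √(16/5)
  +(−1)^2/∏(2,2,0,0,0,0)! = 1/4  (running 1/4)
⟨..|..⟩ = √(16/5)·(1/4) = +0.447214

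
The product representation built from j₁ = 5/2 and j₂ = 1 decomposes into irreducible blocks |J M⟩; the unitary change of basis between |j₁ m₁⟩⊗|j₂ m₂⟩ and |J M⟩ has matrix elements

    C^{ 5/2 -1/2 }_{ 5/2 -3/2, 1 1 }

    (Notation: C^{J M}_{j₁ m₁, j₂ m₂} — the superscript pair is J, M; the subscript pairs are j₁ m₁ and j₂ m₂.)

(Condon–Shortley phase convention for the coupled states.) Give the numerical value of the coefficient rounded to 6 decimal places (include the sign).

-0.676123

triangle: 1!*4!*1!/7! = 24/5040
(j±m)!: 1!*4!*2!*0!*2!*3! = 576
prefactor² = (2J+1)*Δ*N² = 576/35
  k=1: −1/(1!*0!*3!*1!*1!*0!) = -1/6
Σ = -1/6  ⇒  CG² = 576/35*(-1/6)² = 16/35
CG = −√(16/35) = -0.676123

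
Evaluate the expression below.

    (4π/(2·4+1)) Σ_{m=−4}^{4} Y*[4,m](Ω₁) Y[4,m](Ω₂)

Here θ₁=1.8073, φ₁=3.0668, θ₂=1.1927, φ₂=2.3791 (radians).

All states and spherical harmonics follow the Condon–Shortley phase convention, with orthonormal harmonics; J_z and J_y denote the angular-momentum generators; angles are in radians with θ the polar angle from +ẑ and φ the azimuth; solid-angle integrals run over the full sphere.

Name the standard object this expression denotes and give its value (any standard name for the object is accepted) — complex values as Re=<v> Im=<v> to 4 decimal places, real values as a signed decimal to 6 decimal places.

Legendre polynomial (addition theorem), -0.415596

This sum is the spherical-harmonic addition theorem: it equals the Legendre polynomial P_l(cos γ) of the angle γ between the two directions.
Expand P_4 via completeness: Σ_{m} conj(Y_{4,m}) at Ω₁ times Y_{4,m} at Ω₂ —
  [-4]  conj(Y_{4,-4})(Ω₁) = (0.377720, -0.116499) ; Y_{4,-4}(Ω₂) = (-0.328755, 0.030206) ; Δ = (-0.120658, 0.049709)
  [-3]  conj(Y_{4,-3})(Ω₁) = (0.262702, -0.059954) ; Y_{4,-3}(Ω₂) = (0.243641, -0.279657) ; Δ = (0.047238, -0.088074)
  [-2]  conj(Y_{4,-2})(Ω₁) = (-0.192487, 0.029010) ; Y_{4,-2}(Ω₂) = (-0.000610, -0.013303) ; Δ = (0.000503, 0.002543)
  [-1]  conj(Y_{4,-1})(Ω₁) = (-0.281084, 0.021062) ; Y_{4,-1}(Ω₂) = (0.240142, 0.229385) ; Δ = (-0.072331, -0.059418)
  [+0]  conj(Y_{4,0})(Ω₁) = (0.154290, -0.000000) ; Y_{4,0}(Ω₂) = (-0.046359, 0.000000) ; Δ = (-0.007153, 0.000000)
  [+1]  conj(Y_{4,1})(Ω₁) = (0.281084, 0.021062) ; Y_{4,1}(Ω₂) = (-0.240142, 0.229385) ; Δ = (-0.072331, 0.059418)
  [+2]  conj(Y_{4,2})(Ω₁) = (-0.192487, -0.029010) ; Y_{4,2}(Ω₂) = (-0.000610, 0.013303) ; Δ = (0.000503, -0.002543)
  [+3]  conj(Y_{4,3})(Ω₁) = (-0.262702, -0.059954) ; Y_{4,3}(Ω₂) = (-0.243641, -0.279657) ; Δ = (0.047238, 0.088074)
  [+4]  conj(Y_{4,4})(Ω₁) = (0.377720, 0.116499) ; Y_{4,4}(Ω₂) = (-0.328755, -0.030206) ; Δ = (-0.120658, -0.049709)
Σ over m = (-0.297648, 0.000000); ×(4π/9) → (-0.415596, 0.000000). Real part: -0.415596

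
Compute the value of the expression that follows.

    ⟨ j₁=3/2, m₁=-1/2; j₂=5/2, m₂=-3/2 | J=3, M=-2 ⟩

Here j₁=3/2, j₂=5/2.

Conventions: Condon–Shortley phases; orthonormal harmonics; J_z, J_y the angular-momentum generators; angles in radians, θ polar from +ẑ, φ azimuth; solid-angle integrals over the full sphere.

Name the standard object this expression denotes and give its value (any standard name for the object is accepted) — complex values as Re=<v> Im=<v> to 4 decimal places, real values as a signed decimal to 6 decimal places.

Clebsch–Gordan coefficient, +√(1/12) ≈ +0.288675

This is a Clebsch–Gordan (vector-coupling) coefficient.
j₁+j₂−J=1  J+j₁−j₂=2  J−j₁+j₂=4  j₁+j₂+J+1=8
(j₁±m₁, j₂±m₂, J±M) = (1,2,1,4,1,5)
P² = 48
sum k=0..1:
  [0] +1/12 = 1/12
  [1] −1/24 = -1/24
S = 1/24
C² = P²·S² = 1/12 ; C = +0.288675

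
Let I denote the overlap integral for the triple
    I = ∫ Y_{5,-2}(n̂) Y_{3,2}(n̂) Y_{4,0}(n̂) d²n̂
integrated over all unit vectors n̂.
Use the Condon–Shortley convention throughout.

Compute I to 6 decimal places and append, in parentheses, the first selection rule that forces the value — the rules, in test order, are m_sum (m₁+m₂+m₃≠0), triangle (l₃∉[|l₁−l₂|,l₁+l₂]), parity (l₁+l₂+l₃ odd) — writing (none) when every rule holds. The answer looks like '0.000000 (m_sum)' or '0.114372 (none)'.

Checks pass: Σm=0; 12 even; l₃=4∈[2,8].
(2·5+1)(2·3+1)(2·4+1) = 693
Δ: 4! 6! 2! / 13! → 1/180180
sum: t=1:−1/576 t=2:+1/144 t=3:−1/576 = 1/288
3j²(5 3 4; 0 0 0) = Δ·Π!·Σ² = 20/1001  (sign +1)
sum: t=3:−1/576 t=4:+1/864 = -1/1728
3j²(5 3 4; -2 2 0) = Δ·Π!·Σ² = 5/1287  (sign -1)
combine: 4πI² = 693·20/1001·5/1287 = 100/1859
take √, sign -1: I = -0.06542675
No selection rule forces the value: the integral is nonzero (none).

-0.065427 (none)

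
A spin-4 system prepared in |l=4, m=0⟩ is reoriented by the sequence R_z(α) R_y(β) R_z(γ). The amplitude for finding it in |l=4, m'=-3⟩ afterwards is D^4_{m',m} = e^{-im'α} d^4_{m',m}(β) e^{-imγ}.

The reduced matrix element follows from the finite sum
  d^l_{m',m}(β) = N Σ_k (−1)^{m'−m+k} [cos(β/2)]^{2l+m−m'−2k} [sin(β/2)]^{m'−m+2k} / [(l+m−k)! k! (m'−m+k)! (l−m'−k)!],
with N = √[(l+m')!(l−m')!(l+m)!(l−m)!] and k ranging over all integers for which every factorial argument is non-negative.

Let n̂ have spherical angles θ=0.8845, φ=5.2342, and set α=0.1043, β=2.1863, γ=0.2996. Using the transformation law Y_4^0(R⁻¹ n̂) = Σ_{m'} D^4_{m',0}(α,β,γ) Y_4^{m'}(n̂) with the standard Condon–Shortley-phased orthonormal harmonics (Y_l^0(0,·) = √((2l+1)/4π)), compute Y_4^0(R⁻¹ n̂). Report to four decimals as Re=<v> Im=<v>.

Re=0.2797 Im=0.0000

Need the full column D^4_{m',0} for m'=−4..4 at α=0.1043, β=2.1863, γ=0.2996.
cos(β/2)=0.459690, sin(β/2)=0.888079
d^4_{-4,0}: single k=4 term ⇒ +0.232390;  D = +0.212457+0.094165i
d^4_{-3,0}: k∈[3..4] ⇒ +0.170116 -0.634919 = -0.464803;  D = -0.442235-0.143075i
d^4_{-2,0}: k∈[2..4] ⇒ +0.070602 -0.702681 +0.983473 = +0.351394;  D = +0.343776+0.072770i
d^4_{-1,0}: k∈[1..4] ⇒ +0.017228 -0.385787 +1.439862 -0.895659 = +0.175643;  D = +0.174689+0.018286i
d^4_{0,0}: k∈[0..4] ⇒ +0.001994 -0.119073 +0.999932 -1.658674 +0.386914 = -0.388908;  D = -0.388908+0.000000i
d^4_{1,0}: k∈[0..3] ⇒ -0.017228 +0.385787 -1.439862 +0.895659 = -0.175643;  D = -0.174689+0.018286i
d^4_{2,0}: k∈[0..2] ⇒ +0.070602 -0.702681 +0.983473 = +0.351394;  D = +0.343776-0.072770i
d^4_{3,0}: k∈[0..1] ⇒ -0.170116 +0.634919 = +0.464803;  D = +0.442235-0.143075i
d^4_{4,0}: single k=0 term ⇒ +0.232390;  D = +0.212457-0.094165i
Y_4^{m'}(θ=0.8845,φ=5.2342) and Σ D·Y over m':
  (+0.2125+0.0942i)·(-0.0783-0.1378i)  (-0.4422-0.1431i)·(-0.3672-0.0020i)  (+0.3438+0.0728i)·(-0.1824+0.3133i)  (+0.1747+0.0183i)·(-0.0219-0.0380i)  (-0.3889+0.0000i)·(-0.3600+0.0000i)  (-0.1747+0.0183i)·(+0.0219-0.0380i)  (+0.3438-0.0728i)·(-0.1824-0.3133i)  (+0.4422-0.1431i)·(+0.3672-0.0020i)  (+0.2125-0.0942i)·(-0.0783+0.1378i)
Y_4^0(R⁻¹ n̂) = +0.279669-0.000000i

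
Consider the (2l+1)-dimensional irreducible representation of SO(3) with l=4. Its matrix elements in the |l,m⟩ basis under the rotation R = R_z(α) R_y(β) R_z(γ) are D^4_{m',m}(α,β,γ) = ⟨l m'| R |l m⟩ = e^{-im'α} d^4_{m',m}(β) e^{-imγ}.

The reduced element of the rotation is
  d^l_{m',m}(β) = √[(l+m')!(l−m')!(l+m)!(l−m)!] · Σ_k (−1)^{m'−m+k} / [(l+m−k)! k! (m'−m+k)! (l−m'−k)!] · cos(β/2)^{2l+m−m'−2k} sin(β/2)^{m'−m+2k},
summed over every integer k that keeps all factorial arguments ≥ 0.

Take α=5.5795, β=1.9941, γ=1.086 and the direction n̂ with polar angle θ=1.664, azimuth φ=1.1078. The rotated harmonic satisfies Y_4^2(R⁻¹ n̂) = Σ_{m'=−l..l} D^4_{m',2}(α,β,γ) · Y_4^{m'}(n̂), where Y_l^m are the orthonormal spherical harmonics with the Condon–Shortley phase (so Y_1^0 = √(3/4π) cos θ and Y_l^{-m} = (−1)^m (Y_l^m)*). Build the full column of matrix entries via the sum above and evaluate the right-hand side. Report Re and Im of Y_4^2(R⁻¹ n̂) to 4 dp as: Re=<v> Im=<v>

Re=-0.2084 Im=-0.1416

Need the full column D^4_{m',2} for m'=−4..4 at α=5.5795, β=1.9941, γ=1.0860.
cos(β/2)=0.542782, sin(β/2)=0.839873
d^4_{-4,2}: single k=6 term ⇒ +0.547159;  D = +0.148238+0.526696i
d^4_{-3,2}: k∈[5..6] ⇒ +0.750121 -0.598669 = +0.151453;  D = -0.063044+0.137707i
d^4_{-2,2}: k∈[4..6] ⇒ +0.647812 -1.240840 +0.247577 = -0.345450;  D = +0.312873-0.146446i
d^4_{-1,2}: k∈[3..5] ⇒ +0.394716 -1.417596 +0.678827 = -0.344053;  D = +0.331961+0.090412i
d^4_{0,2}: k∈[2..4] ⇒ +0.171121 -1.092567 +0.980970 = +0.059524;  D = -0.033669-0.049087i
d^4_{1,2}: k∈[1..3] ⇒ +0.049457 -0.592074 +0.945064 = +0.402447;  D = +0.041171-0.400336i
d^4_{2,2}: k∈[0..2] ⇒ +0.007534 -0.216453 +0.647812 = +0.438893;  D = +0.316723-0.303833i
d^4_{3,2}: k∈[0..1] ⇒ -0.043617 +0.313296 = +0.269679;  D = +0.269178-0.016425i
d^4_{4,2}: single k=0 term ⇒ +0.095447;  D = +0.076401+0.057210i
Y_4^{m'}(θ=1.664,φ=1.1078) and Σ D·Y over m':
  (+0.1482+0.5267i)·(-0.1207+0.4178i)  (-0.0630+0.1377i)·(+0.1131-0.0208i)  (+0.3129-0.1464i)·(+0.1872+0.2490i)  (+0.3320+0.0904i)·(+0.0576-0.1153i)  (-0.0337-0.0491i)·(+0.2901+0.0000i)  (+0.0412-0.4003i)·(-0.0576-0.1153i)  (+0.3167-0.3038i)·(+0.1872-0.2490i)  (+0.2692-0.0164i)·(-0.1131-0.0208i)  (+0.0764+0.0572i)·(-0.1207-0.4178i)
Y_4^2(R⁻¹ n̂) = -0.208386-0.141593i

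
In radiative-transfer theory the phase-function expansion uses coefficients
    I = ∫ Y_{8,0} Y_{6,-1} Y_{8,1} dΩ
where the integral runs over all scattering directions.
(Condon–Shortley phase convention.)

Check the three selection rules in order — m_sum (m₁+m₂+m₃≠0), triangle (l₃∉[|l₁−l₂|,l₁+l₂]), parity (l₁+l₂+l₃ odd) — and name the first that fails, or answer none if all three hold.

none

azimuthal sum: 0 − 1 + 1 = 0  ✓
2 ≤ 8 ≤ 14 (triangle on l)  ✓
L = 8 + 6 + 8 = 22 (even)  ✓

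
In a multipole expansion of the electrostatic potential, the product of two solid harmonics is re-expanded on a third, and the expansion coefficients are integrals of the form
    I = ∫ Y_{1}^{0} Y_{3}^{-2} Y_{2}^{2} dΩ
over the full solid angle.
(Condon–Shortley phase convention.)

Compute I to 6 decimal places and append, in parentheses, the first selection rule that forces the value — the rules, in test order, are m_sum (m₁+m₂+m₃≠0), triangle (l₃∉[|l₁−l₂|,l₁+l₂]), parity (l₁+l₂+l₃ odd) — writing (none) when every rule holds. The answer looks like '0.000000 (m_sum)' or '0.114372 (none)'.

0.184674 (none)

m-sum 0 ✓  L=6 even ✓  2≤2≤4 ✓
Π(2lᵢ+1) = 3×7×5 = 105
triangle coeff Δ(1,3,2) = 1/105
Σ_t [1,1]: t=1:−1/4 = -1/4
(3j)²=3/35 [(1 3 2; 0 0 0)], sign=-1
Σ_t [1,1]: t=1:−1/24 = -1/24
(3j)²=1/21 [(1 3 2; 0 -2 2)], sign=-1
⇒ 4πI² = 3/7
I = (+1)√(3/7/(4π)) = 0.18467439
No selection rule forces the value: the integral is nonzero (none).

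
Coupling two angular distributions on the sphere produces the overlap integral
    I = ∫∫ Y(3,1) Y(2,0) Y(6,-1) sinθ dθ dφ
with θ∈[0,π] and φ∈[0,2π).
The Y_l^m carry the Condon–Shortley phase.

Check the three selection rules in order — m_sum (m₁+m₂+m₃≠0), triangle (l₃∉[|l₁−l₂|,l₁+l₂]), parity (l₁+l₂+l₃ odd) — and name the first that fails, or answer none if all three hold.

Σmᵢ = 0  ✓
l₃∈[|l₁−l₂|,l₁+l₂]=[1,5] required, l₃=6 fails  ✗
Σlᵢ = 11 ⇒ odd

triangle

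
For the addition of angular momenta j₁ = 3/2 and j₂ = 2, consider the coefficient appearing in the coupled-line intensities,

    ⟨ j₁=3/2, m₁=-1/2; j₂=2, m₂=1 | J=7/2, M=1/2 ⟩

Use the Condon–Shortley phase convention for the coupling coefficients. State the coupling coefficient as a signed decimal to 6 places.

+√(12/35) ≈ +0.585540

√[8·0!3!4!/8! · 1!2!3!1!4!3!] = √(1728/35)
  +(−1)^0/∏(0,0,2,3,1,1)! = 1/12  (running 1/12)
⟨..|..⟩ = √(1728/35)·(1/12) = +0.585540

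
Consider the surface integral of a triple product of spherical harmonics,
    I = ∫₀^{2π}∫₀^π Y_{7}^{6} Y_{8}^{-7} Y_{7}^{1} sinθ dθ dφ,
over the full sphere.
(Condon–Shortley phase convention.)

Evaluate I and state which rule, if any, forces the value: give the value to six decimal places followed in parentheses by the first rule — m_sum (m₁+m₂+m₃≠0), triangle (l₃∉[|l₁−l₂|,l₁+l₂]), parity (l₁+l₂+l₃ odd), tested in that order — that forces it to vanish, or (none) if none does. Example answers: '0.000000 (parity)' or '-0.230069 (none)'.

Rules hold: Σm=0, L=22 even, 1≤7≤15.
N = 15·17·15 = 3825
Δ = 8!·6!·8!/23! = 1/22086194130
Racah Σ t=1..7: t=1:−1/18289152000 t=2:+1/248832000 t=3:−1/24883200 t=4:+1/11943936 t=5:−1/24883200 t=6:+1/248832000 t=7:−1/18289152000 = 11/975421440
⇒ 3j(7 8 7; 0 0 0)² = 1750/289731, sgn -1
Racah Σ t=0..1: t=0:+1/24385536000 t=1:−1/146313216000 = 1/29262643200
⇒ 3j(7 8 7; 6 -7 1)² = 650/52003, sgn +1
4πI² = N·(3j₀)²·(3jₘ)² = 937500/3246473
I = -1·√(0.288775/4π) = -0.15159149
No selection rule forces the value: the integral is nonzero (none).

-0.151591 (none)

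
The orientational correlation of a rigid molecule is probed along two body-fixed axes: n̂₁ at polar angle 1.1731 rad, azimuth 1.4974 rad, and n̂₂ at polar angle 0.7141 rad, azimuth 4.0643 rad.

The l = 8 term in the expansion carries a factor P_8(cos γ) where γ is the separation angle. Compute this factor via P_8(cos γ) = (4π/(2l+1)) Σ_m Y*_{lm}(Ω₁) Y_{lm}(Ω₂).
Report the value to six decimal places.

-0.072967

Addition theorem: P_8(cos γ) = (4π/17) Σ_m Y*_{lm}(Ω₁) Y_{lm}(Ω₂), m = −8…8:
  m=-8: Y*=0.22400 - 0.14906j  Y=0.00794 - 0.01554j  product -0.00054 - 0.00466j
  m=-7: Y*=-0.22220 - 0.39374j  Y=-0.07929 + 0.01408j  product 0.02316 + 0.02809j
  m=-6: Y*=-0.26138 + 0.12318j  Y=0.16492 + 0.15270j  product -0.06192 - 0.01960j
  m=-5: Y*=-0.05645 - 0.14687j  Y=0.04067 - 0.41013j  product -0.06253 + 0.01718j
  m=-4: Y*=-0.33631 + 0.10167j  Y=-0.39017 + 0.23881j  product 0.10694 - 0.11998j
  m=-3: Y*=0.00130 + 0.00581j  Y=0.15032 + 0.05890j  product -0.00015 + 0.00095j
  m=-2: Y*=-0.32956 + 0.04873j  Y=0.08097 + 0.28739j  product -0.04069 - 0.09077j
  m=-1: Y*=0.00533 + 0.07250j  Y=0.19406 - 0.25629j  product 0.01961 + 0.01270j
  m=+0: Y*=-0.32129 + 0.00000j  Y=0.20698 + 0.00000j  product -0.06650 + 0.00000j
  m=+1: Y*=-0.00533 + 0.07250j  Y=-0.19406 - 0.25629j  product 0.01961 - 0.01270j
  m=+2: Y*=-0.32956 - 0.04873j  Y=0.08097 - 0.28739j  product -0.04069 + 0.09077j
  m=+3: Y*=-0.00130 + 0.00581j  Y=-0.15032 + 0.05890j  product -0.00015 - 0.00095j
  m=+4: Y*=-0.33631 - 0.10167j  Y=-0.39017 - 0.23881j  product 0.10694 + 0.11998j
  m=+5: Y*=0.05645 - 0.14687j  Y=-0.04067 - 0.41013j  product -0.06253 - 0.01718j
  m=+6: Y*=-0.26138 - 0.12318j  Y=0.16492 - 0.15270j  product -0.06192 + 0.01960j
  m=+7: Y*=0.22220 - 0.39374j  Y=0.07929 + 0.01408j  product 0.02316 - 0.02809j
  m=+8: Y*=0.22400 + 0.14906j  Y=0.00794 + 0.01554j  product -0.00054 + 0.00466j
Σ over m = -0.09871 - 0.00000j; ×(4π/17) → -0.07297 - 0.00000j. Real part: -0.072967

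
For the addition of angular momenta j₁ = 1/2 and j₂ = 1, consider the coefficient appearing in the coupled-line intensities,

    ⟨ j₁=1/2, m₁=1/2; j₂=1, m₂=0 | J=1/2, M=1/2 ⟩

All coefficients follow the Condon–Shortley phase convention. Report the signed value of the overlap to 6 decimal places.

triangle: 1!·0!·1!/3! = 1/6
(j±m)!: 1!·0!·1!·1!·1!·0! = 1
prefactor² = (2J+1)·Δ·N² = 1/3
  k=0: +1/(0!·1!·0!·1!·0!·0!) = 1
Σ = 1  ⇒  CG² = 1/3·1² = 1/3
CG = +√(1/3) = +0.577350

+√(1/3) = +0.577350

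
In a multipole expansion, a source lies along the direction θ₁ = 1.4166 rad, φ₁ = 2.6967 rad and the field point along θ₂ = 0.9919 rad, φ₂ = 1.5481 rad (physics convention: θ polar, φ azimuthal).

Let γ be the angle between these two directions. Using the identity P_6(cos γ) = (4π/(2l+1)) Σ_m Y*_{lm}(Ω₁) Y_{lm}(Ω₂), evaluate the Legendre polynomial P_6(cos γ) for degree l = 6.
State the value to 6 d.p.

Addition theorem: P_6(cos γ) = (4π/13) Σ_m Y*_{lm}(Ω₁) Y_{lm}(Ω₂), m = −6…6:
  m=-6: (-0.40048 - 0.20456j) × (-0.16464 - 0.02256j) = 0.06132 + 0.04271j  (running Σ = 0.06132 + 0.04271j)
  m=-5: (0.14724 + 0.19222j) × (0.04261 - 0.37383j) = 0.07813 - 0.04685j  (running Σ = 0.13945 - 0.00414j)
  m=-4: (0.05221 + 0.24642j) × (0.39991 + 0.03641j) = 0.01191 + 0.10045j  (running Σ = 0.15136 + 0.09631j)
  m=-3: (0.06188 - 0.25719j) × (-0.00416 + 0.06100j) = 0.01543 + 0.00484j  (running Σ = 0.16679 + 0.10115j)
  m=-2: (0.11888 - 0.14671j) × (0.32628 + 0.01482j) = 0.04096 - 0.04610j  (running Σ = 0.20775 + 0.05505j)
  m=-1: (-0.24328 + 0.11599j) × (-0.00438 + 0.19296j) = -0.02132 - 0.04745j  (running Σ = 0.18644 + 0.00759j)
  m=0: (-0.17135 + 0.00000j) × (0.27981 + 0.00000j) = -0.04794 + 0.00000j  (running Σ = 0.13849 + 0.00759j)
  m=1: (0.24328 + 0.11599j) × (0.00438 + 0.19296j) = -0.02132 + 0.04745j  (running Σ = 0.11717 + 0.05505j)
  m=2: (0.11888 + 0.14671j) × (0.32628 - 0.01482j) = 0.04096 + 0.04610j  (running Σ = 0.15814 + 0.10115j)
  m=3: (-0.06188 - 0.25719j) × (0.00416 + 0.06100j) = 0.01543 - 0.00484j  (running Σ = 0.17357 + 0.09631j)
  m=4: (0.05221 - 0.24642j) × (0.39991 - 0.03641j) = 0.01191 - 0.10045j  (running Σ = 0.18547 - 0.00414j)
  m=5: (-0.14724 + 0.19222j) × (-0.04261 - 0.37383j) = 0.07813 + 0.04685j  (running Σ = 0.26360 + 0.04271j)
  m=6: (-0.40048 + 0.20456j) × (-0.16464 + 0.02256j) = 0.06132 - 0.04271j  (running Σ = 0.32493 + 0.00000j)
Total Σ_m = 0.32493 + 0.00000j. Multiply by 0.966644: 0.31409 + 0.00000j. P_6(cos γ) = 0.314088

0.314088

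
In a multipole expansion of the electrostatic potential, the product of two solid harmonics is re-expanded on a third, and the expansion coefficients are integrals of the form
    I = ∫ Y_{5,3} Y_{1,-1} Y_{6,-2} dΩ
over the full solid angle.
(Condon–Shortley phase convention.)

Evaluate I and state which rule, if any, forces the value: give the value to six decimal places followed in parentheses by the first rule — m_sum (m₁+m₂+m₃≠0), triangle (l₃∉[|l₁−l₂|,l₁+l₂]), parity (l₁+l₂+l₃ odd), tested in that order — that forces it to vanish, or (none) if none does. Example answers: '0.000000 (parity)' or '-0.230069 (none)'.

0.100084 (none)

Rules hold: Σm=0, L=12 even, 4≤6≤6.
N = 11·3·13 = 429
Δ = 0!·10!·2!/13! = 1/858
Racah Σ t=0..0: t=0:+1/14400 = 1/14400
⇒ 3j(5 1 6; 0 0 0)² = 6/143, sgn +1
Racah Σ t=0..0: t=0:+1/161280 = 1/161280
⇒ 3j(5 1 6; 3 -1 -2)² = 1/143, sgn +1
4πI² = N·(3j₀)²·(3jₘ)² = 18/143
I = +1·√(0.125874/4π) = 0.10008369
No selection rule forces the value: the integral is nonzero (none).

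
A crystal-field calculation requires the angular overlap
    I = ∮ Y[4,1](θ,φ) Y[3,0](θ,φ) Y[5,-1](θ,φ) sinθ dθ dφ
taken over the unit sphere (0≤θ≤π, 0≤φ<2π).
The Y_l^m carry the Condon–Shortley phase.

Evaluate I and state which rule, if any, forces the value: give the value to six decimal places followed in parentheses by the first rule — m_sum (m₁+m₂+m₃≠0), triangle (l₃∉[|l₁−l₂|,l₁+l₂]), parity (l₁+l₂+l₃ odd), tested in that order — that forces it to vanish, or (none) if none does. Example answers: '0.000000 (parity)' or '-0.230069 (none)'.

-0.115089 (none)

Checks pass: Σm=0; 12 even; l₃=5∈[1,7].
(2·4+1)(2·3+1)(2·5+1) = 693
Δ: 2! 6! 4! / 13! → 1/180180
sum: t=0:+1/576 t=1:−1/144 t=2:+1/576 = -1/288
3j²(4 3 5; 0 0 0) = Δ·Π!·Σ² = 20/1001  (sign +1)
sum: t=0:+1/432 t=1:−1/192 t=2:+1/1440 = -19/8640
3j²(4 3 5; 1 0 -1) = Δ·Π!·Σ² = 361/30030  (sign -1)
combine: 4πI² = 693·20/1001·361/30030 = 2166/13013
take √, sign -1: I = -0.11508947
No selection rule forces the value: the integral is nonzero (none).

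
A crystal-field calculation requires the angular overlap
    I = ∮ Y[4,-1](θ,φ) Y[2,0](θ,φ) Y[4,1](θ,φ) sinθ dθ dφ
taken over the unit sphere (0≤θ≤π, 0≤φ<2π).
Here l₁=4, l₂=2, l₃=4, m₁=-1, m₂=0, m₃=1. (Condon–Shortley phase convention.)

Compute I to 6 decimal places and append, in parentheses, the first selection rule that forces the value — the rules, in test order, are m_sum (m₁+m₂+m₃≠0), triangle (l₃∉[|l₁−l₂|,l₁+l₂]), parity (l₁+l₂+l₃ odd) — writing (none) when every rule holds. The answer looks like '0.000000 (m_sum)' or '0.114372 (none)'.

Rules hold: Σm=0, L=10 even, 2≤4≤6.
N = 9·5·9 = 405
Δ = 2!·6!·2!/11! = 1/13860
Racah Σ t=0..2: t=0:+1/192 t=1:−1/36 t=2:+1/192 = -5/288
⇒ 3j(4 2 4; 0 0 0)² = 20/693, sgn -1
Racah Σ t=0..2: t=0:+1/480 t=1:−1/48 t=2:+1/144 = -17/1440
⇒ 3j(4 2 4; -1 0 1)² = 289/13860, sgn +1
4πI² = N·(3j₀)²·(3jₘ)² = 1445/5929
I = -1·√(0.243717/4π) = -0.13926381
No selection rule forces the value: the integral is nonzero (none).

-0.139264 (none)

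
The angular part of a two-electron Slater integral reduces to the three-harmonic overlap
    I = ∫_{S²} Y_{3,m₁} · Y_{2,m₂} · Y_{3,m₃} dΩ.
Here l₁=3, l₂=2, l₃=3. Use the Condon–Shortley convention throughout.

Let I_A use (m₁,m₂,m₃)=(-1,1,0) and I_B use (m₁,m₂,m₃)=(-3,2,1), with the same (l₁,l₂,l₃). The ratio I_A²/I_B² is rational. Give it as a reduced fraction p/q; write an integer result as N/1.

1/5

Shared (l₁,l₂,l₃)=(3,2,3): N and (l;000)² cancel in I_A²/I_B².
A: Δ = 2!·4!·2!/9! = 1/3780; Racah Σ t=1..2: t=1:−1/12 t=2:+1/8 = 1/24; ⇒ 3j(3 2 3; -1 1 0)² = 1/210, sgn -1
B: Δ = 2!·4!·2!/9! = 1/3780; Racah Σ t=2..2: t=2:+1/96 = 1/96; ⇒ 3j(3 2 3; -3 2 1)² = 1/42, sgn +1
I_A²/I_B² = (1/210)/(1/42) = 1/5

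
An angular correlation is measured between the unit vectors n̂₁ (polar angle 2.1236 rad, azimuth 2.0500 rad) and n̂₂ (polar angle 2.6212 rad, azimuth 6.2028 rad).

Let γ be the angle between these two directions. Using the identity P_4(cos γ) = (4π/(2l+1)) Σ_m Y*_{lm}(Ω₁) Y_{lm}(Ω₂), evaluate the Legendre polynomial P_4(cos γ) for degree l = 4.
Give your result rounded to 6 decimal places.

0.187449

Expand P_4 via completeness: Σ_{m} conj(Y_{4,m}) at Ω₁ times Y_{4,m} at Ω₂ —
  [-4]  conj(Y_{4,-4})(Ω₁) = -0.078736+0.218395i ; Y_{4,-4}(Ω₂) = +0.025662+0.008548i ; Δ = -0.003887+0.004931i
  [-3]  conj(Y_{4,-3})(Ω₁) = -0.401534+0.053797i ; Y_{4,-3}(Ω₂) = -0.129633-0.031882i ; Δ = +0.053767+0.005828i
  [-2]  conj(Y_{4,-2})(Ω₁) = -0.129517-0.184371i ; Y_{4,-2}(Ω₂) = +0.348542+0.056523i ; Δ = -0.034721-0.071582i
  [-1]  conj(Y_{4,-1})(Ω₁) = -0.104304+0.200740i ; Y_{4,-1}(Ω₂) = -0.461667-0.037191i ; Δ = +0.055620-0.088796i
  [+0]  conj(Y_{4,0})(Ω₁) = -0.276172-0.000000i ; Y_{4,0}(Ω₂) = +0.026460+0.000000i ; Δ = -0.007307-0.000000i
  [+1]  conj(Y_{4,1})(Ω₁) = +0.104304+0.200740i ; Y_{4,1}(Ω₂) = +0.461667-0.037191i ; Δ = +0.055620+0.088796i
  [+2]  conj(Y_{4,2})(Ω₁) = -0.129517+0.184371i ; Y_{4,2}(Ω₂) = +0.348542-0.056523i ; Δ = -0.034721+0.071582i
  [+3]  conj(Y_{4,3})(Ω₁) = +0.401534+0.053797i ; Y_{4,3}(Ω₂) = +0.129633-0.031882i ; Δ = +0.053767-0.005828i
  [+4]  conj(Y_{4,4})(Ω₁) = -0.078736-0.218395i ; Y_{4,4}(Ω₂) = +0.025662-0.008548i ; Δ = -0.003887-0.004931i
Σ over m = +0.134250+0.000000i; ×(4π/9) → +0.187449+0.000000i. Real part: 0.187449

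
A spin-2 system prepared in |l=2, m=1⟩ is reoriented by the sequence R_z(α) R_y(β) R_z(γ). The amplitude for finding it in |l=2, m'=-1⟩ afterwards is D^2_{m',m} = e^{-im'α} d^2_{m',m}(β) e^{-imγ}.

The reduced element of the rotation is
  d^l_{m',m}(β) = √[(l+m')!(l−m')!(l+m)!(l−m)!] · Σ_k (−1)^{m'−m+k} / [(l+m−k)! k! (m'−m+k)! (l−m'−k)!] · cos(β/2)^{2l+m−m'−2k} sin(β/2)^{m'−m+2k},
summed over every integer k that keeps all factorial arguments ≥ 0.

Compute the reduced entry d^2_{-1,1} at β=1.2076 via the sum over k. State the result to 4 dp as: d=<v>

d=0.5514

d^2_{-1,1}(β=1.2076) via the finite sum:
With c≡cos(β/2)=0.823184 and s≡sin(β/2)=0.567775, N=[1·6·6·1]^{1/2}=6.000000
k∈{2,3} keeps every argument non-negative
  k=2: (−1)^0·6.0000/(2)·0.8232^2·0.5678^2 = +0.655341
  k=3: (−1)^1·6.0000/(6)·0.8232^0·0.5678^4 = -0.103921
d^2_{-1,1}(1.2076) = +0.655341 -0.103921 = +0.551420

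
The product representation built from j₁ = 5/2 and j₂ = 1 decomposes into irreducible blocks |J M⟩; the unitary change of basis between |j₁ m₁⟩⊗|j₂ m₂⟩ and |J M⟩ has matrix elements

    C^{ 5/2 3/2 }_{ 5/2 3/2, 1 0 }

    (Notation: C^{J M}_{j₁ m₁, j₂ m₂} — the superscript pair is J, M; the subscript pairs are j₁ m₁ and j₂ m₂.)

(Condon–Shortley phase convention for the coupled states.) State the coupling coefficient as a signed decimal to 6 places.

+√(9/35) = +0.507093

√[6·1!4!1!/7! · 4!1!1!1!4!1!] = √(576/35)
  +(−1)^0/∏(0,1,1,1,3,0)! = 1/6  (running 1/6)
  +(−1)^1/∏(1,0,0,0,4,1)! = -1/24  (running 1/8)
⟨..|..⟩ = √(576/35)·(1/8) = +0.507093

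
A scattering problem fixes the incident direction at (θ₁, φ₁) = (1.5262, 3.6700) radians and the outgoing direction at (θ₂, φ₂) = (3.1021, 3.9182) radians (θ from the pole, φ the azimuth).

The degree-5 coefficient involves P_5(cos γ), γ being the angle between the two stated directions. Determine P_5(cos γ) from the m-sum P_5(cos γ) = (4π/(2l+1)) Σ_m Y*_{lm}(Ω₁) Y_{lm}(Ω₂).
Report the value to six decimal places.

Addition theorem: P_5(cos γ) = (4π/11) Σ_m Y*_{lm}(Ω₁) Y_{lm}(Ω₂), m = −5…5:
  m=-5: (0.405392, -0.221233) × (0.000000, -0.000000) = (0.000000, -0.000000)  (running Σ = (0.000000, -0.000000))
  m=-4: (-0.033666, 0.055804) × (0.000004, 0.000000) = (-0.000000, 0.000000)  (running Σ = (-0.000000, 0.000000))
  m=-3: (-0.004886, 0.338708) × (0.000117, 0.000123) = (-0.000042, 0.000039)  (running Σ = (-0.000042, 0.000039))
  m=-2: (-0.036852, -0.065271) × (-0.000093, 0.005267) = (0.000347, -0.000188)  (running Σ = (0.000305, -0.000149))
  m=-1: (-0.268658, -0.156837) × (-0.071766, 0.070516) = (0.030340, -0.007689)  (running Σ = (0.030645, -0.007838))
  m=0: (0.077483, -0.000000) × (-0.924690, 0.000000) = (-0.071648, 0.000000)  (running Σ = (-0.041003, -0.007838))
  m=1: (0.268658, -0.156837) × (0.071766, 0.070516) = (0.030340, 0.007689)  (running Σ = (-0.010663, -0.000149))
  m=2: (-0.036852, 0.065271) × (-0.000093, -0.005267) = (0.000347, 0.000188)  (running Σ = (-0.010316, 0.000039))
  m=3: (0.004886, 0.338708) × (-0.000117, 0.000123) = (-0.000042, -0.000039)  (running Σ = (-0.010358, 0.000000))
  m=4: (-0.033666, -0.055804) × (0.000004, -0.000000) = (-0.000000, -0.000000)  (running Σ = (-0.010358, -0.000000))
  m=5: (-0.405392, -0.221233) × (-0.000000, -0.000000) = (0.000000, 0.000000)  (running Σ = (-0.010358, 0.000000))
Σ over m = (-0.010358, 0.000000); ×(4π/11) → (-0.011833, 0.000000). Real part: -0.011833

-0.011833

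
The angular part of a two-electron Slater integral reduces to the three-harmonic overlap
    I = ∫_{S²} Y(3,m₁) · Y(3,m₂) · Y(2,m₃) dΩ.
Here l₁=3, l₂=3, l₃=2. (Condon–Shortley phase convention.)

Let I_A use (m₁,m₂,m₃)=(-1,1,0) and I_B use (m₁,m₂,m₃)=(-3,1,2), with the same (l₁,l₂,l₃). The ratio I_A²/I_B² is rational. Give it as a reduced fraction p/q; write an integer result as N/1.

9/10

Same 3,3,2: normalisation and zero-m 3j drop out of the ratio.
A: Δ: 4! 2! 2! / 9! → 1/3780; sum: t=2:+1/16 t=3:−1/6 t=4:+1/96 = -3/32; 3j²(3 3 2; -1 1 0) = Δ·Π!·Σ² = 3/140  (sign -1)
B: Δ: 4! 2! 2! / 9! → 1/3780; sum: t=4:+1/96 = 1/96; 3j²(3 3 2; -3 1 2) = Δ·Π!·Σ² = 1/42  (sign +1)
I_A²/I_B² = (3/140)/(1/42) = 9/10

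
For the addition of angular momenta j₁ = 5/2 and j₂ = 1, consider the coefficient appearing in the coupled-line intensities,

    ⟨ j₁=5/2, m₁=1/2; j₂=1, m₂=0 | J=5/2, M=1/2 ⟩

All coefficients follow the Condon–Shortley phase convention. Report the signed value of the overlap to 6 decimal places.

+0.169031

triangle: 1!·4!·1!/7! = 24/5040
(j±m)!: 3!·2!·1!·1!·3!·2! = 144
prefactor² = (2J+1)·Δ·N² = 144/35
  k=0: +1/(0!·1!·2!·1!·2!·0!) = 1/4
  k=1: −1/(1!·0!·1!·0!·3!·1!) = -1/6
Σ = 1/12  ⇒  CG² = 144/35·(1/12)² = 1/35
CG = +√(1/35) = +0.169031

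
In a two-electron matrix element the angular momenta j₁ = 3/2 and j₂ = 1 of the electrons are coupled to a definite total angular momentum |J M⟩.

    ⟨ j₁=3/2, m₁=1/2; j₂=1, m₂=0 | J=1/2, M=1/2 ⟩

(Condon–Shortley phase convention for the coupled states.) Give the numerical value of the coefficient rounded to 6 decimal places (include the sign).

-0.577350

j₁+j₂−J=2  J+j₁−j₂=1  J−j₁+j₂=0  j₁+j₂+J+1=4
(j₁±m₁, j₂±m₂, J±M) = (2,1,1,1,1,0)
P² = 1/3
sum k=1..1:
  [1] −1/1 = -1
S = -1
C² = P²·S² = 1/3 ; C = -0.577350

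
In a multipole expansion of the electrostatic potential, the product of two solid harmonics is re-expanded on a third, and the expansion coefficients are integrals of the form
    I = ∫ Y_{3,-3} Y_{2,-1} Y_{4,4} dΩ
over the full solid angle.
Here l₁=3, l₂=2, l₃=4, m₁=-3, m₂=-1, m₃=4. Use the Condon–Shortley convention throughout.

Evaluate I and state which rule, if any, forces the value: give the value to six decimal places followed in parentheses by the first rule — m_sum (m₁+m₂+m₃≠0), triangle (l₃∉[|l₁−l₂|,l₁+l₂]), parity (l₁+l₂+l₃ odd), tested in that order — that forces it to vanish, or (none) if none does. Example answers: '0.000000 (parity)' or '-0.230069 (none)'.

L=9 odd ⇒ parity kills the (l;000) factor ⇒ I = 0

0.000000 (parity)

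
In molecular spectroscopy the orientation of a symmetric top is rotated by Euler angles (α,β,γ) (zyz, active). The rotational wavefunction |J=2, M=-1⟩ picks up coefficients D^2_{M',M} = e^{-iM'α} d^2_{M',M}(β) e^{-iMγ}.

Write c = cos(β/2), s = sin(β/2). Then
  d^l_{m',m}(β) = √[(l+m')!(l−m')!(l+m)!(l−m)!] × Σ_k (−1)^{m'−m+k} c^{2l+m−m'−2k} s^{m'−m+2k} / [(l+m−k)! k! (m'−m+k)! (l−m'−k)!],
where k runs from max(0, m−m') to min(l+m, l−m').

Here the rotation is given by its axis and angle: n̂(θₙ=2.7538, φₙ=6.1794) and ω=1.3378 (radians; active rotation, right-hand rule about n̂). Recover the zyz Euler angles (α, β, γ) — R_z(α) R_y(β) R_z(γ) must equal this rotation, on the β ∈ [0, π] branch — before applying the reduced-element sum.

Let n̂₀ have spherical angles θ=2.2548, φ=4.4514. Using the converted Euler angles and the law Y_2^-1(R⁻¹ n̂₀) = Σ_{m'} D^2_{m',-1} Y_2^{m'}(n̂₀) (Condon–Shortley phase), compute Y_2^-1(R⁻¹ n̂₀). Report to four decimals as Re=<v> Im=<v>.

Re=-0.1457 Im=-0.1151

Axis–angle → zyz. n̂ = (sinθₙcosφₙ, sinθₙsinφₙ, cosθₙ) = (+0.376111, -0.039176, -0.925746), ω = 1.3378.
R = I cosω + sinω [n̂]ₓ + (1−cosω) n̂n̂ᵀ gives
  R = [+0.339691, +0.889399, -0.305907; -0.912064, +0.232074, -0.338055; -0.229673, +0.393841, +0.890022]
β = atan2(√(R₁₃²+R₂₃²), R₃₃) = 0.473402; α = atan2(R₂₃, R₁₃) mod 2π = 3.976872; γ = atan2(R₃₂, −R₃₁) mod 2π = 1.042850
Need the full column D^2_{m',-1} for m'=−2..2 at α=3.9769, β=0.4734, γ=1.0429.
cos(β/2)=0.972117, sin(β/2)=0.234497
d^2_{-2,-1}: single k=1 term ⇒ +0.430847;  D = -0.391951+0.178896i
d^2_{-1,-1}: k∈[0..1] ⇒ +0.893046 -0.155895 = +0.737151;  D = +0.223001-0.702610i
d^2_{0,-1}: k∈[0..1] ⇒ -0.527677 +0.030705 = -0.496973;  D = -0.250355-0.429307i
d^2_{1,-1}: k∈[0..1] ⇒ +0.155895 -0.003024 = +0.152872;  D = -0.149590-0.031504i
d^2_{2,-1}: single k=0 term ⇒ -0.025070;  D = -0.020291+0.014724i
Y_2^{m'}(θ=2.2548,φ=4.4514) and Σ D·Y over m':
  (-0.3920+0.1789i)·(-0.2011-0.1157i)  (+0.2230-0.7026i)·(+0.0976-0.3655i)  (-0.2504-0.4293i)·(+0.0624+0.0000i)  (-0.1496-0.0315i)·(-0.0976-0.3655i)  (-0.0203+0.0147i)·(-0.2011+0.1157i)
Y_2^-1(R⁻¹ n̂) = -0.145692-0.115097i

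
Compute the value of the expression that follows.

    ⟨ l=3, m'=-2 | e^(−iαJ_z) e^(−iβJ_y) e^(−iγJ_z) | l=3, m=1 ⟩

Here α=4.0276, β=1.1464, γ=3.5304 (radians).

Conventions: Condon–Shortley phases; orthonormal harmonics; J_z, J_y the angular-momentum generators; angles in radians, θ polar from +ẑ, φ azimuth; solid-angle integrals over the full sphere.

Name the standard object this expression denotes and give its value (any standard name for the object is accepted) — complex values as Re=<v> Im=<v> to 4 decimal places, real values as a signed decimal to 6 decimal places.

This is a Wigner D-matrix element — the rotation-matrix element ⟨l m'| R(α,β,γ) |l m⟩ in the angular-momentum basis.
D^3_{-2,1}(4.0276,1.1464,3.5304) = e^{-i·-2·4.0276}·d^3_{-2,1}(1.1464)·e^{-i·1·3.5304}. Compute d first:
With c≡cos(β/2)=0.840170 and s≡sin(β/2)=0.542323, N=[1·120·24·2]^{1/2}=75.894664
k: max(0,(1)−(-2))=3 … min(3+(1),3−(-2))=4
  k=3: (−1)^0·75.8947/(12)·0.8402^3·0.5423^3 = +0.598282
  k=4: (−1)^1·75.8947/(24)·0.8402^1·0.5423^5 = -0.124640
d^3_{-2,1}(1.1464) = +0.598282 -0.124640 = +0.473642
D = (-0.199863+0.979824i)·(+0.473642)·(-0.925362+0.379085i) = -0.088330-0.465333i

Wigner D-matrix element, Re=-0.0883 Im=-0.4653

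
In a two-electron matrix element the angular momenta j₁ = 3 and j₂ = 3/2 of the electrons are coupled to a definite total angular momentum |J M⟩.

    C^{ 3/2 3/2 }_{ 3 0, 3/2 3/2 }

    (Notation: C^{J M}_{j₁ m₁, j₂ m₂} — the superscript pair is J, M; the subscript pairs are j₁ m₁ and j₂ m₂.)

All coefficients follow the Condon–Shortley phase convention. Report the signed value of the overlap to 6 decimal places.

triangle: 3!×3!×0!/7! = 36/5040
(j±m)!: 3!×3!×3!×0!×3!×0! = 1296
prefactor² = (2J+1)×Δ×N² = 1296/35
  k=3: −1/(3!×0!×0!×0!×3!×0!) = -1/36
Σ = -1/36  ⇒  CG² = 1296/35×(-1/36)² = 1/35
CG = −√(1/35) = -0.169031

-0.169031  (= −√(1/35))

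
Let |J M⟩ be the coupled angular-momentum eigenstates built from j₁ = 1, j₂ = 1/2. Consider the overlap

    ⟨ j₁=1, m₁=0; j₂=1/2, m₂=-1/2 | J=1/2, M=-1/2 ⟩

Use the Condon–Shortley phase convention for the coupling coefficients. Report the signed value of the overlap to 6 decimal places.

+√(1/3) ≈ +0.577350

√[2·1!1!0!/3! · 1!1!0!1!0!1!] = √(1/3)
  +(−1)^0/∏(0,1,1,0,0,0)! = 1  (running 1)
⟨..|..⟩ = √(1/3)·(1) = +0.577350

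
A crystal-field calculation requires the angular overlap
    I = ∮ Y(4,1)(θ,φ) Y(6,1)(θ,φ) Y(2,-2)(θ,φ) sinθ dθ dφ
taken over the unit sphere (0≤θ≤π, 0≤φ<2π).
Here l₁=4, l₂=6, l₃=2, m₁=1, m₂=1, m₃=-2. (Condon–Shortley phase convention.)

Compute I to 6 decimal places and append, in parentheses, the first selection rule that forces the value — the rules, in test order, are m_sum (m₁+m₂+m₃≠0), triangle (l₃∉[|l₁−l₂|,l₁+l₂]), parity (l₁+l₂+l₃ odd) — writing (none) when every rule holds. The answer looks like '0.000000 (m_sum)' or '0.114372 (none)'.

-0.094091 (none)

Checks pass: Σm=0; 12 even; l₃=2∈[2,10].
(2·4+1)(2·6+1)(2·2+1) = 585
Δ: 8! 0! 4! / 13! → 1/6435
sum: t=4:+1/2304 = 1/2304
3j²(4 6 2; 0 0 0) = Δ·Π!·Σ² = 5/143  (sign +1)
sum: t=3:−1/17280 = -1/17280
3j²(4 6 2; 1 1 -2) = Δ·Π!·Σ² = 7/1287  (sign -1)
combine: 4πI² = 585·5/143·7/1287 = 175/1573
take √, sign -1: I = -0.09409136
No selection rule forces the value: the integral is nonzero (none).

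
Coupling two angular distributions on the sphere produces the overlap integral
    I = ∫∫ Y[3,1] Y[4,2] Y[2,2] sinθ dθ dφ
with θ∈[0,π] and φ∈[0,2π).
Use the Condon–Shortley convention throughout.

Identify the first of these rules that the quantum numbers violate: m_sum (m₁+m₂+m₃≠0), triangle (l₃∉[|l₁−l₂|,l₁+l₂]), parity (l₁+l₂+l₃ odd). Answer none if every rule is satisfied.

m₁+m₂+m₃ = 1 + 2 + 2 = 5  ✗
triangle: |3−4|=1 ≤ l₃=2 ≤ 3+4=7
parity: l₁+l₂+l₃ = 9 is odd

m_sum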